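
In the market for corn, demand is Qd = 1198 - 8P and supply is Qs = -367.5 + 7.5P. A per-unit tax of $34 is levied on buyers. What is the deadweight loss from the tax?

Pre-tax equilibrium: P* = 101, Q* = 390.
Tax on buyers shifts demand to Qd = 1198 − 8(P + 34) = 926 - 8P.
926 - 8P = -367.5 + 7.5P gives seller price Ps = 2587/31; buyers pay Pb = 2587/31 + 34 = 3641/31.
New quantity: Q = 1198 − 8(3641/31) = 8010/31.
DWL = ½ × 34 × (390 − 8010/31) = 69360/31.

Deadweight loss = 69360/31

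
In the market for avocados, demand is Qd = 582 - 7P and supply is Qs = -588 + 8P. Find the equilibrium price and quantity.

P* = 78, Q* = 36

Set Qd = Qs: 582 - 7P = -588 + 8P.
1170 = 15P, so P* = 78.
Q* = 582 − 7(78) = 36.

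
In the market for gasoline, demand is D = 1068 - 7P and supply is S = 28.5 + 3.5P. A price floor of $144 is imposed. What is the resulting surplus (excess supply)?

Surplus = 472.5

Equilibrium price would be P* = 99, so the floor at 144 binds.
At P = 144: D = 60, S = 532.5.
Surplus = 532.5 − 60 = 472.5.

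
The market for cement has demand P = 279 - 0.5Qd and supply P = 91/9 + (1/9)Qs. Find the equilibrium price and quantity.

P* = 59, Q* = 440

Set the two price expressions equal: 279 - 0.5Q = 91/9 + (1/9)Q.
2420/9 = (11/18)Q, so Q* = 440.
P* = 279 − (0.5)(440) = 59.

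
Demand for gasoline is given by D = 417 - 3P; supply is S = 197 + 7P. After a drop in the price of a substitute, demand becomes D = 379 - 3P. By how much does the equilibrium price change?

ΔP = -3.8

Original equilibrium: P* = 22, Q* = 351.
New equilibrium: 379 - 3P = 197 + 7P, so 182 = 10P and P' = 18.2; Q' = 379 − 3(18.2) = 324.4.
Change in price: 18.2 − 22 = -3.8.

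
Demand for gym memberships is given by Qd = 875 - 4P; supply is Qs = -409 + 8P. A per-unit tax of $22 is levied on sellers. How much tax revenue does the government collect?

Tax revenue = 25630/3

Pre-tax equilibrium: P* = 107, Q* = 447.
Tax on sellers shifts supply to Qs = -409 + 8(P − 22) = -585 + 8P.
875 - 4P = -585 + 8P gives buyer price Pb = 365/3; sellers receive Ps = 365/3 − 22 = 299/3.
New quantity: Q = 875 − 4(365/3) = 1165/3.
Revenue = 22 × 1165/3 = 25630/3.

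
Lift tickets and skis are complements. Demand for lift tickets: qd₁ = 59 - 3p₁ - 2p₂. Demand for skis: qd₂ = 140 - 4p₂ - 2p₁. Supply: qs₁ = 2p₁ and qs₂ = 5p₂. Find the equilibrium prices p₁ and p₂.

p₁ = 251/41, p₂ = 582/41

Market 1: 59 - 3p₁ - 2p₂ = 2p₁ → 5p₁ + 2p₂ = 59.
Market 2: 9p₂ + 2p₁ = 140.
Eliminating p₂: 9×(1) − 2×(2) gives 41p₁ = 251, so p₁ = 251/41.
Back-substitute into (2): p₂ = (140 − 2×251/41) / 9 = 582/41.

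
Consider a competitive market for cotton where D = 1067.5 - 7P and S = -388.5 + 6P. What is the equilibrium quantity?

Set D = S: 1067.5 - 7P = -388.5 + 6P.
1456 = 13P, so P* = 112.
Q* = 1067.5 − 7(112) = 283.5.

Q* = 283.5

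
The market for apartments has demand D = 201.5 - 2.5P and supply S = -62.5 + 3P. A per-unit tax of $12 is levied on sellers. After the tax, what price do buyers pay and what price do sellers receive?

Buyers pay 600/11, sellers receive 468/11

Pre-tax equilibrium: P* = 48, Q* = 81.5.
Tax on sellers shifts supply to S = -62.5 + 3(P − 12) = -98.5 + 3P.
201.5 - 2.5P = -98.5 + 3P gives buyer price Pb = 600/11; sellers receive Ps = 600/11 − 12 = 468/11.
New quantity: Q = 201.5 − 2.5(600/11) = 1433/22.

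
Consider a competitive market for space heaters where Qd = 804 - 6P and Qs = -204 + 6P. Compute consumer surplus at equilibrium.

Consumer surplus = 7500

Equilibrium: 804 - 6P = -204 + 6P gives P* = 84, Q* = 300.
Demand choke price (Qd = 0): P = 134.
CS = ½(134 − 84)(300) = 7500.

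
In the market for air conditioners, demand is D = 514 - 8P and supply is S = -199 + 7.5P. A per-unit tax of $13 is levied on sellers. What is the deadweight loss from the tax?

Deadweight loss = 10140/31

Pre-tax equilibrium: P* = 46, Q* = 146.
Tax on sellers shifts supply to S = -199 + 7.5(P − 13) = -296.5 + 7.5P.
514 - 8P = -296.5 + 7.5P gives buyer price Pb = 1621/31; sellers receive Ps = 1621/31 − 13 = 1218/31.
New quantity: Q = 514 − 8(1621/31) = 2966/31.
DWL = ½ × 13 × (146 − 2966/31) = 10140/31.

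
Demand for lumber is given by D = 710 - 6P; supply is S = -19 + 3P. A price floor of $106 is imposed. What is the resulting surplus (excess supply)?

Equilibrium price would be P* = 81, so the floor at 106 binds.
At P = 106: D = 74, S = 299.
Surplus = 299 − 74 = 225.

Surplus = 225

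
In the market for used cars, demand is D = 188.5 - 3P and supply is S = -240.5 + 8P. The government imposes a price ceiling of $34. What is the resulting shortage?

Equilibrium price would be P* = 39, so the ceiling at 34 binds.
At P = 34: D = 188.5 − 3(34) = 86.5, S = -240.5 + 8(34) = 31.5.
Shortage = 86.5 − 31.5 = 55.

Shortage = 55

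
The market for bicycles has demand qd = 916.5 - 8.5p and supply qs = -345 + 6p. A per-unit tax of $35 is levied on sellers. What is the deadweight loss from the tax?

Pre-tax equilibrium: p* = 87, q* = 177.
Tax on sellers shifts supply to qs = -345 + 6(p − 35) = -555 + 6p.
916.5 - 8.5p = -555 + 6p gives buyer price pb = 2943/29; sellers receive ps = 2943/29 − 35 = 1928/29.
New quantity: q = 916.5 − 8.5(2943/29) = 1563/29.
DWL = ½ × 35 × (177 − 1563/29) = 62475/29.

Deadweight loss = 62475/29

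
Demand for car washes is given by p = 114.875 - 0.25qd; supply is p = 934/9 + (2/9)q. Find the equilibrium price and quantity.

Set the two price expressions equal: 114.875 - 0.25q = 934/9 + (2/9)q.
799/72 = (17/36)q, so q* = 23.5.
p* = 114.875 − (0.25)(23.5) = 109.

p* = 109, q* = 23.5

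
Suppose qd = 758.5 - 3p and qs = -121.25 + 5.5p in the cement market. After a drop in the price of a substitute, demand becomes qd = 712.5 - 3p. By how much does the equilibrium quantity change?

Original equilibrium: p* = 103.5, q* = 448.
New equilibrium: 712.5 - 3p = -121.25 + 5.5p, so 833.75 = 8.5p and p' = 3335/34; q' = 712.5 − 3(3335/34) = 7110/17.
Change in quantity: 7110/17 − 448 = -506/17.

Δq = -506/17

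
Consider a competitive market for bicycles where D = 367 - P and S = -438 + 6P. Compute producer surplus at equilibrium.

Producer surplus = 5292

Equilibrium: 367 - P = -438 + 6P gives P* = 115, Q* = 252.
Supply starts at P = 73 (where S = 0).
PS = ½(115 − 73)(252) = 5292.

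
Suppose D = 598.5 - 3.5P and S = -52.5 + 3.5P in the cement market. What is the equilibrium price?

Set D = S: 598.5 - 3.5P = -52.5 + 3.5P.
651 = 7P, so P* = 93.
Q* = 598.5 − 3.5(93) = 273.

P* = 93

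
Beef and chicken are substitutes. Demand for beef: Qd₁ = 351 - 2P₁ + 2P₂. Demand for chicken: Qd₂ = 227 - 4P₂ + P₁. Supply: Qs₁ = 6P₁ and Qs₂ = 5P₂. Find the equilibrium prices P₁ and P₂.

Market 1: 351 - 2P₁ + 2P₂ = 6P₁ → 8P₁ - 2P₂ = 351.
Market 2: 9P₂ - P₁ = 227.
Eliminating P₂: 9×(1) + 2×(2) gives 70P₁ = 3613, so P₁ = 3613/70.
Back-substitute into (2): P₂ = (227 + 1×3613/70) / 9 = 2167/70.

P₁ = 3613/70, P₂ = 2167/70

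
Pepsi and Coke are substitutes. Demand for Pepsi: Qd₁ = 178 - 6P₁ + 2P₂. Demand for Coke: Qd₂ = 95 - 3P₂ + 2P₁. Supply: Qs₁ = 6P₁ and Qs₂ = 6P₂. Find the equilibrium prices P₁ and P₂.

Market 1: 178 - 6P₁ + 2P₂ = 6P₁ → 12P₁ - 2P₂ = 178.
Market 2: 9P₂ - 2P₁ = 95.
Eliminating P₂: 9×(1) + 2×(2) gives 104P₁ = 1792, so P₁ = 224/13.
Back-substitute into (2): P₂ = (95 + 2×224/13) / 9 = 187/13.

P₁ = 224/13, P₂ = 187/13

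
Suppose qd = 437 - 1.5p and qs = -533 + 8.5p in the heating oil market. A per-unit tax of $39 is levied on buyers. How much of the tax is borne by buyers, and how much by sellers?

Buyers bear $33.15, sellers bear $5.85

Pre-tax equilibrium: p* = 97, q* = 291.5.
Tax on buyers shifts demand to qd = 437 − 1.5(p + 39) = 378.5 - 1.5p.
378.5 - 1.5p = -533 + 8.5p gives seller price ps = 91.15; buyers pay pb = 91.15 + 39 = 130.15.
New quantity: q = 437 − 1.5(130.15) = 241.775.
Buyer burden = 130.15 − 97 = 33.15; seller burden = 97 − 91.15 = 5.85.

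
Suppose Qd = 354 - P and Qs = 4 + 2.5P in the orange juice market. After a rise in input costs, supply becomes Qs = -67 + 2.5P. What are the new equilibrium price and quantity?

P' = 842/7, Q' = 1636/7

Original equilibrium: P* = 100, Q* = 254.
New equilibrium: 354 - P = -67 + 2.5P, so 421 = 3.5P and P' = 842/7; Q' = 354 − 1(842/7) = 1636/7.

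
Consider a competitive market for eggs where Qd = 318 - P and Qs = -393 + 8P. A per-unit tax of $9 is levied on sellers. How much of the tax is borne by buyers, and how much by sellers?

Buyers bear $8, sellers bear $1

Pre-tax equilibrium: P* = 79, Q* = 239.
Tax on sellers shifts supply to Qs = -393 + 8(P − 9) = -465 + 8P.
318 - P = -465 + 8P gives buyer price Pb = 87; sellers receive Ps = 87 − 9 = 78.
New quantity: Q = 318 − 1(87) = 231.
Buyer burden = 87 − 79 = 8; seller burden = 79 − 78 = 1.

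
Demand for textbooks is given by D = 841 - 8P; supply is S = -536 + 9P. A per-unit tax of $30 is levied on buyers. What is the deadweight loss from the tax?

Deadweight loss = 32400/17

Pre-tax equilibrium: P* = 81, Q* = 193.
Tax on buyers shifts demand to D = 841 − 8(P + 30) = 601 - 8P.
601 - 8P = -536 + 9P gives seller price Ps = 1137/17; buyers pay Pb = 1137/17 + 30 = 1647/17.
New quantity: Q = 841 − 8(1647/17) = 1121/17.
DWL = ½ × 30 × (193 − 1121/17) = 32400/17.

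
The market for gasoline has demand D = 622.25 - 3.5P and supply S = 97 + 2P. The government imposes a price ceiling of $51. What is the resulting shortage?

Shortage = 244.75

Equilibrium price would be P* = 95.5, so the ceiling at 51 binds.
At P = 51: D = 622.25 − 3.5(51) = 443.75, S = 97 + 2(51) = 199.
Shortage = 443.75 − 199 = 244.75.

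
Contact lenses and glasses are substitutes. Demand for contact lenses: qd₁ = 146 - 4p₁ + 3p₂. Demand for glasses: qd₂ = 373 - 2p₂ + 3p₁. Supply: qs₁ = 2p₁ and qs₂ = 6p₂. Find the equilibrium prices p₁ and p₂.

p₁ = 2287/39, p₂ = 892/13

Market 1: 146 - 4p₁ + 3p₂ = 2p₁ → 6p₁ - 3p₂ = 146.
Market 2: 8p₂ - 3p₁ = 373.
Eliminating p₂: 8×(1) + 3×(2) gives 39p₁ = 2287, so p₁ = 2287/39.
Back-substitute into (2): p₂ = (373 + 3×2287/39) / 8 = 892/13.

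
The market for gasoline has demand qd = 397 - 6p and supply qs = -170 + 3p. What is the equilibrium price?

Set qd = qs: 397 - 6p = -170 + 3p.
567 = 9p, so p* = 63.
q* = 397 − 6(63) = 19.

p* = 63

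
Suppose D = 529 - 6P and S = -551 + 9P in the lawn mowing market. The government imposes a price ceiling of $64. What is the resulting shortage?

Shortage = 120

Equilibrium price would be P* = 72, so the ceiling at 64 binds.
At P = 64: D = 529 − 6(64) = 145, S = -551 + 9(64) = 25.
Shortage = 145 − 25 = 120.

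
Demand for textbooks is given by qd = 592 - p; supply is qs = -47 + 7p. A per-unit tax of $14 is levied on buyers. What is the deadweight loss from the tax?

Deadweight loss = 85.75

Pre-tax equilibrium: p* = 79.875, q* = 512.125.
Tax on buyers shifts demand to qd = 592 − 1(p + 14) = 578 - p.
578 - p = -47 + 7p gives seller price ps = 78.125; buyers pay pb = 78.125 + 14 = 92.125.
New quantity: q = 592 − 1(92.125) = 499.875.
DWL = ½ × 14 × (512.125 − 499.875) = 85.75.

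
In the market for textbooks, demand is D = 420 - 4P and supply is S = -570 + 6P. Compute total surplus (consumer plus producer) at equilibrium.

Equilibrium: 420 - 4P = -570 + 6P gives P* = 99, Q* = 24.
Demand choke price: P = 105; supply starts at P = 95.
CS = ½(105 − 99)(24) = 72; PS = ½(99 − 95)(24) = 48.

Total surplus = 120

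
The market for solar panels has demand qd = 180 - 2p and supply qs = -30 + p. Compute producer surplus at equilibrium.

Equilibrium: 180 - 2p = -30 + p gives p* = 70, q* = 40.
Supply starts at p = 30 (where qs = 0).
PS = ½(70 − 30)(40) = 800.

Producer surplus = 800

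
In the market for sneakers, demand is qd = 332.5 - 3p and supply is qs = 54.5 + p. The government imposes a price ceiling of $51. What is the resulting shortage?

Shortage = 74

Equilibrium price would be p* = 69.5, so the ceiling at 51 binds.
At p = 51: qd = 332.5 − 3(51) = 179.5, qs = 54.5 + 1(51) = 105.5.
Shortage = 179.5 − 105.5 = 74.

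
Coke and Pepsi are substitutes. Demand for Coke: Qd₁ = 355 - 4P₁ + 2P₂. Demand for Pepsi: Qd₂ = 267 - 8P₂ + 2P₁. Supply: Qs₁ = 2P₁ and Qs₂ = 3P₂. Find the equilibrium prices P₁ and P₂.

P₁ = 4439/62, P₂ = 1156/31

Market 1: 355 - 4P₁ + 2P₂ = 2P₁ → 6P₁ - 2P₂ = 355.
Market 2: 11P₂ - 2P₁ = 267.
Eliminating P₂: 11×(1) + 2×(2) gives 62P₁ = 4439, so P₁ = 4439/62.
Back-substitute into (2): P₂ = (267 + 2×4439/62) / 11 = 1156/31.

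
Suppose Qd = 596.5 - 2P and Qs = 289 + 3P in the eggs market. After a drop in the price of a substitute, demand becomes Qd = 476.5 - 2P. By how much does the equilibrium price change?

ΔP = -24

Original equilibrium: P* = 61.5, Q* = 473.5.
New equilibrium: 476.5 - 2P = 289 + 3P, so 187.5 = 5P and P' = 37.5; Q' = 476.5 − 2(37.5) = 401.5.
Change in price: 37.5 − 61.5 = -24.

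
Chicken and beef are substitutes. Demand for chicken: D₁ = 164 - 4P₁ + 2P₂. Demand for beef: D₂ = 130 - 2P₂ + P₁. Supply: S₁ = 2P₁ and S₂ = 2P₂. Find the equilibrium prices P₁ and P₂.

Market 1: 164 - 4P₁ + 2P₂ = 2P₁ → 6P₁ - 2P₂ = 164.
Market 2: 4P₂ - P₁ = 130.
Eliminating P₂: 4×(1) + 2×(2) gives 22P₁ = 916, so P₁ = 458/11.
Back-substitute into (2): P₂ = (130 + 1×458/11) / 4 = 472/11.

P₁ = 458/11, P₂ = 472/11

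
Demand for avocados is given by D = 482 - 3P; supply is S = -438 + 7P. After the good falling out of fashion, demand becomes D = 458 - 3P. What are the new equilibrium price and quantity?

Original equilibrium: P* = 92, Q* = 206.
New equilibrium: 458 - 3P = -438 + 7P, so 896 = 10P and P' = 89.6; Q' = 458 − 3(89.6) = 189.2.

P' = 89.6, Q' = 189.2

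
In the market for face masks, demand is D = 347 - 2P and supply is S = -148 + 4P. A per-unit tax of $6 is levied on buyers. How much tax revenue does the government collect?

Pre-tax equilibrium: P* = 82.5, Q* = 182.
Tax on buyers shifts demand to D = 347 − 2(P + 6) = 335 - 2P.
335 - 2P = -148 + 4P gives seller price Ps = 80.5; buyers pay Pb = 80.5 + 6 = 86.5.
New quantity: Q = 347 − 2(86.5) = 174.
Revenue = 6 × 174 = 1044.

Tax revenue = 1044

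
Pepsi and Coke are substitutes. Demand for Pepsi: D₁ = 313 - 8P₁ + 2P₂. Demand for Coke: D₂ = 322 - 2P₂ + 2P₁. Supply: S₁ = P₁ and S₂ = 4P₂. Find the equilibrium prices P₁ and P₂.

P₁ = 50.44, P₂ = 70.48

Market 1: 313 - 8P₁ + 2P₂ = P₁ → 9P₁ - 2P₂ = 313.
Market 2: 6P₂ - 2P₁ = 322.
Eliminating P₂: 6×(1) + 2×(2) gives 50P₁ = 2522, so P₁ = 50.44.
Back-substitute into (2): P₂ = (322 + 2×50.44) / 6 = 70.48.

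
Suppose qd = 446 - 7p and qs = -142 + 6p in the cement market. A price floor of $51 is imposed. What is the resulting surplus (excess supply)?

Surplus = 75

Equilibrium price would be p* = 588/13, so the floor at 51 binds.
At p = 51: qd = 89, qs = 164.
Surplus = 164 − 89 = 75.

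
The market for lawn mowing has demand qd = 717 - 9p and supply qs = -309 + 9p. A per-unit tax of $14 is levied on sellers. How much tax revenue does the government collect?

Tax revenue = 1974

Pre-tax equilibrium: p* = 57, q* = 204.
Tax on sellers shifts supply to qs = -309 + 9(p − 14) = -435 + 9p.
717 - 9p = -435 + 9p gives buyer price pb = 64; sellers receive ps = 64 − 14 = 50.
New quantity: q = 717 − 9(64) = 141.
Revenue = 14 × 141 = 1974.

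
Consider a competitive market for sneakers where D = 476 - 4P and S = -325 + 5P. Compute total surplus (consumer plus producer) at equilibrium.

Equilibrium: 476 - 4P = -325 + 5P gives P* = 89, Q* = 120.
Demand choke price: P = 119; supply starts at P = 65.
CS = ½(119 − 89)(120) = 1800; PS = ½(89 − 65)(120) = 1440.

Total surplus = 3240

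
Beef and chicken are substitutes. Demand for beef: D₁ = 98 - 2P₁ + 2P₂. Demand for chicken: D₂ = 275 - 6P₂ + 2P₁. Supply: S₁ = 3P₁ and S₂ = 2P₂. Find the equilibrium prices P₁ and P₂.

Market 1: 98 - 2P₁ + 2P₂ = 3P₁ → 5P₁ - 2P₂ = 98.
Market 2: 8P₂ - 2P₁ = 275.
Eliminating P₂: 8×(1) + 2×(2) gives 36P₁ = 1334, so P₁ = 667/18.
Back-substitute into (2): P₂ = (275 + 2×667/18) / 8 = 1571/36.

P₁ = 667/18, P₂ = 1571/36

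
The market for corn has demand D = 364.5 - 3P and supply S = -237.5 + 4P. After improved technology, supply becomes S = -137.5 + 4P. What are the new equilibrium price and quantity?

Original equilibrium: P* = 86, Q* = 106.5.
New equilibrium: 364.5 - 3P = -137.5 + 4P, so 502 = 7P and P' = 502/7; Q' = 364.5 − 3(502/7) = 2091/14.

P' = 502/7, Q' = 2091/14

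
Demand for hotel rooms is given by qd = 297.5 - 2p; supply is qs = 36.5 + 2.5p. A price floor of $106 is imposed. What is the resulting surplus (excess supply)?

Equilibrium price would be p* = 58, so the floor at 106 binds.
At p = 106: qd = 85.5, qs = 301.5.
Surplus = 301.5 − 85.5 = 216.

Surplus = 216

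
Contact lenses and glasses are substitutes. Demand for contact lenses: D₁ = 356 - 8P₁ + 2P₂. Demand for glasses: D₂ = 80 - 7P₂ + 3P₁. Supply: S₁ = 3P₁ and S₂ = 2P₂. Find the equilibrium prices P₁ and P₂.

Market 1: 356 - 8P₁ + 2P₂ = 3P₁ → 11P₁ - 2P₂ = 356.
Market 2: 9P₂ - 3P₁ = 80.
Eliminating P₂: 9×(1) + 2×(2) gives 93P₁ = 3364, so P₁ = 3364/93.
Back-substitute into (2): P₂ = (80 + 3×3364/93) / 9 = 1948/93.

P₁ = 3364/93, P₂ = 1948/93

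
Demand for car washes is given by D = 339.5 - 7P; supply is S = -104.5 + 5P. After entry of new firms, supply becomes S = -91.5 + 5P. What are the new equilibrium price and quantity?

Original equilibrium: P* = 37, Q* = 80.5.
New equilibrium: 339.5 - 7P = -91.5 + 5P, so 431 = 12P and P' = 431/12; Q' = 339.5 − 7(431/12) = 1057/12.

P' = 431/12, Q' = 1057/12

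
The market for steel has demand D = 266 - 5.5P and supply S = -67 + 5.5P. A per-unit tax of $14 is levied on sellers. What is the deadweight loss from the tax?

Deadweight loss = 269.5

Pre-tax equilibrium: P* = 333/11, Q* = 99.5.
Tax on sellers shifts supply to S = -67 + 5.5(P − 14) = -144 + 5.5P.
266 - 5.5P = -144 + 5.5P gives buyer price Pb = 410/11; sellers receive Ps = 410/11 − 14 = 256/11.
New quantity: Q = 266 − 5.5(410/11) = 61.
DWL = ½ × 14 × (99.5 − 61) = 269.5.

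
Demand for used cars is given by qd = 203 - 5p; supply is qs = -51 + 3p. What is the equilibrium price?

p* = 31.75

Set qd = qs: 203 - 5p = -51 + 3p.
254 = 8p, so p* = 31.75.
q* = 203 − 5(31.75) = 44.25.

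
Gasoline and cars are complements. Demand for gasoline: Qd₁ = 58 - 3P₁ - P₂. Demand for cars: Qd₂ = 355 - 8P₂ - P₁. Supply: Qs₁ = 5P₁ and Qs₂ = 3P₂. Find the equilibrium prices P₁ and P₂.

Market 1: 58 - 3P₁ - P₂ = 5P₁ → 8P₁ + P₂ = 58.
Market 2: 11P₂ + P₁ = 355.
Eliminating P₂: 11×(1) − 1×(2) gives 87P₁ = 283, so P₁ = 283/87.
Back-substitute into (2): P₂ = (355 − 1×283/87) / 11 = 2782/87.

P₁ = 283/87, P₂ = 2782/87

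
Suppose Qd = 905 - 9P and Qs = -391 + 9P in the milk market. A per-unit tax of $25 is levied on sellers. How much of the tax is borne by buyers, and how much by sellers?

Pre-tax equilibrium: P* = 72, Q* = 257.
Tax on sellers shifts supply to Qs = -391 + 9(P − 25) = -616 + 9P.
905 - 9P = -616 + 9P gives buyer price Pb = 84.5; sellers receive Ps = 84.5 − 25 = 59.5.
New quantity: Q = 905 − 9(84.5) = 144.5.
Buyer burden = 84.5 − 72 = 12.5; seller burden = 72 − 59.5 = 12.5.

Buyers bear $12.5, sellers bear $12.5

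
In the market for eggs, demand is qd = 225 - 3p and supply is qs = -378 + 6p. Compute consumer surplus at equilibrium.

Equilibrium: 225 - 3p = -378 + 6p gives p* = 67, q* = 24.
Demand choke price (qd = 0): p = 75.
CS = ½(75 − 67)(24) = 96.

Consumer surplus = 96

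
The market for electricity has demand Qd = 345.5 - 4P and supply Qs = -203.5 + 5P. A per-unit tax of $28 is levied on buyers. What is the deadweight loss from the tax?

Deadweight loss = 7840/9

Pre-tax equilibrium: P* = 61, Q* = 101.5.
Tax on buyers shifts demand to Qd = 345.5 − 4(P + 28) = 233.5 - 4P.
233.5 - 4P = -203.5 + 5P gives seller price Ps = 437/9; buyers pay Pb = 437/9 + 28 = 689/9.
New quantity: Q = 345.5 − 4(689/9) = 707/18.
DWL = ½ × 28 × (101.5 − 707/18) = 7840/9.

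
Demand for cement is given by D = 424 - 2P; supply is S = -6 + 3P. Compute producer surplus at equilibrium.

Equilibrium: 424 - 2P = -6 + 3P gives P* = 86, Q* = 252.
Supply starts at P = 2 (where S = 0).
PS = ½(86 − 2)(252) = 10584.

Producer surplus = 10584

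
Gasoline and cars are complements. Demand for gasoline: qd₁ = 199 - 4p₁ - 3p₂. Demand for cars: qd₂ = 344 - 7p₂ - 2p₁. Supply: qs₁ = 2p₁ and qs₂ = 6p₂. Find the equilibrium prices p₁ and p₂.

Market 1: 199 - 4p₁ - 3p₂ = 2p₁ → 6p₁ + 3p₂ = 199.
Market 2: 13p₂ + 2p₁ = 344.
Eliminating p₂: 13×(1) − 3×(2) gives 72p₁ = 1555, so p₁ = 1555/72.
Back-substitute into (2): p₂ = (344 − 2×1555/72) / 13 = 833/36.

p₁ = 1555/72, p₂ = 833/36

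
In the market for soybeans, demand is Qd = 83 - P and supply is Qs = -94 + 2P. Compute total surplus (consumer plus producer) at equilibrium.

Total surplus = 432

Equilibrium: 83 - P = -94 + 2P gives P* = 59, Q* = 24.
Demand choke price: P = 83; supply starts at P = 47.
CS = ½(83 − 59)(24) = 288; PS = ½(59 − 47)(24) = 144.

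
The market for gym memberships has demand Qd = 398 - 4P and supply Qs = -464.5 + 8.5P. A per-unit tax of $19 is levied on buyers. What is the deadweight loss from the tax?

Pre-tax equilibrium: P* = 69, Q* = 122.
Tax on buyers shifts demand to Qd = 398 − 4(P + 19) = 322 - 4P.
322 - 4P = -464.5 + 8.5P gives seller price Ps = 62.92; buyers pay Pb = 62.92 + 19 = 81.92.
New quantity: Q = 398 − 4(81.92) = 70.32.
DWL = ½ × 19 × (122 − 70.32) = 490.96.

Deadweight loss = 490.96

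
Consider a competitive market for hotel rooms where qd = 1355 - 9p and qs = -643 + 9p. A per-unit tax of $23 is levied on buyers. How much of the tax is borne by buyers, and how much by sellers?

Pre-tax equilibrium: p* = 111, q* = 356.
Tax on buyers shifts demand to qd = 1355 − 9(p + 23) = 1148 - 9p.
1148 - 9p = -643 + 9p gives seller price ps = 99.5; buyers pay pb = 99.5 + 23 = 122.5.
New quantity: q = 1355 − 9(122.5) = 252.5.
Buyer burden = 122.5 − 111 = 11.5; seller burden = 111 − 99.5 = 11.5.

Buyers bear $11.5, sellers bear $11.5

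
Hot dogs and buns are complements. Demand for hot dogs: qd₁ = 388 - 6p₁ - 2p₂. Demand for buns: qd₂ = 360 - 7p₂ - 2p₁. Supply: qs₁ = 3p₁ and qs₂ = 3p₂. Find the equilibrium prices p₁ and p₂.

Market 1: 388 - 6p₁ - 2p₂ = 3p₁ → 9p₁ + 2p₂ = 388.
Market 2: 10p₂ + 2p₁ = 360.
Eliminating p₂: 10×(1) − 2×(2) gives 86p₁ = 3160, so p₁ = 1580/43.
Back-substitute into (2): p₂ = (360 − 2×1580/43) / 10 = 1232/43.

p₁ = 1580/43, p₂ = 1232/43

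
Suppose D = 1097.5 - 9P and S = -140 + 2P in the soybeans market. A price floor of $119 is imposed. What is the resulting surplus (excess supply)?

Equilibrium price would be P* = 112.5, so the floor at 119 binds.
At P = 119: D = 26.5, S = 98.
Surplus = 98 − 26.5 = 71.5.

Surplus = 71.5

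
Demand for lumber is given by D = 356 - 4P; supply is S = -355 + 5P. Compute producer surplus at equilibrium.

Producer surplus = 160

Equilibrium: 356 - 4P = -355 + 5P gives P* = 79, Q* = 40.
Supply starts at P = 71 (where S = 0).
PS = ½(79 − 71)(40) = 160.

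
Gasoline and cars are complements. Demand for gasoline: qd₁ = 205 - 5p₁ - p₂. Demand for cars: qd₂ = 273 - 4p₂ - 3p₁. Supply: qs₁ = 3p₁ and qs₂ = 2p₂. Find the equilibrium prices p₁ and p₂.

p₁ = 319/15, p₂ = 523/15

Market 1: 205 - 5p₁ - p₂ = 3p₁ → 8p₁ + p₂ = 205.
Market 2: 6p₂ + 3p₁ = 273.
Eliminating p₂: 6×(1) − 1×(2) gives 45p₁ = 957, so p₁ = 319/15.
Back-substitute into (2): p₂ = (273 − 3×319/15) / 6 = 523/15.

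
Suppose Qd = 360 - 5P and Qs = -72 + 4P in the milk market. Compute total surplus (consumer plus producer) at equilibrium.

Total surplus = 3240

Equilibrium: 360 - 5P = -72 + 4P gives P* = 48, Q* = 120.
Demand choke price: P = 72; supply starts at P = 18.
CS = ½(72 − 48)(120) = 1440; PS = ½(48 − 18)(120) = 1800.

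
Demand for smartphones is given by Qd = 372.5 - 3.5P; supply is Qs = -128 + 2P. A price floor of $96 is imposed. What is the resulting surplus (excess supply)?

Equilibrium price would be P* = 91, so the floor at 96 binds.
At P = 96: Qd = 36.5, Qs = 64.
Surplus = 64 − 36.5 = 27.5.

Surplus = 27.5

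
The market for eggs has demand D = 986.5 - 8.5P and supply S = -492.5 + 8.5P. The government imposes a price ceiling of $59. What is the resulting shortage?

Equilibrium price would be P* = 87, so the ceiling at 59 binds.
At P = 59: D = 986.5 − 8.5(59) = 485, S = -492.5 + 8.5(59) = 9.
Shortage = 485 − 9 = 476.

Shortage = 476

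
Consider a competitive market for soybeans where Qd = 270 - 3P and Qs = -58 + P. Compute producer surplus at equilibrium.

Equilibrium: 270 - 3P = -58 + P gives P* = 82, Q* = 24.
Supply starts at P = 58 (where Qs = 0).
PS = ½(82 − 58)(24) = 288.

Producer surplus = 288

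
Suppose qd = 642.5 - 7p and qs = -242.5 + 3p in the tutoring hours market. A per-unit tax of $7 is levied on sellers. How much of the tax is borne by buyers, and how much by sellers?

Pre-tax equilibrium: p* = 88.5, q* = 23.
Tax on sellers shifts supply to qs = -242.5 + 3(p − 7) = -263.5 + 3p.
642.5 - 7p = -263.5 + 3p gives buyer price pb = 90.6; sellers receive ps = 90.6 − 7 = 83.6.
New quantity: q = 642.5 − 7(90.6) = 8.3.
Buyer burden = 90.6 − 88.5 = 2.1; seller burden = 88.5 − 83.6 = 4.9.

Buyers bear $2.1, sellers bear $4.9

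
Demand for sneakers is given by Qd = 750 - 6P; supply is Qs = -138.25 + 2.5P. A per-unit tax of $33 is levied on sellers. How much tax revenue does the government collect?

Tax revenue = 36333/17

Pre-tax equilibrium: P* = 104.5, Q* = 123.
Tax on sellers shifts supply to Qs = -138.25 + 2.5(P − 33) = -220.75 + 2.5P.
750 - 6P = -220.75 + 2.5P gives buyer price Pb = 3883/34; sellers receive Ps = 3883/34 − 33 = 2761/34.
New quantity: Q = 750 − 6(3883/34) = 1101/17.
Revenue = 33 × 1101/17 = 36333/17.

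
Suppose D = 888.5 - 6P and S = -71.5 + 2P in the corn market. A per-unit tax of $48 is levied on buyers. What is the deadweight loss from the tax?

Deadweight loss = 1728

Pre-tax equilibrium: P* = 120, Q* = 168.5.
Tax on buyers shifts demand to D = 888.5 − 6(P + 48) = 600.5 - 6P.
600.5 - 6P = -71.5 + 2P gives seller price Ps = 84; buyers pay Pb = 84 + 48 = 132.
New quantity: Q = 888.5 − 6(132) = 96.5.
DWL = ½ × 48 × (168.5 − 96.5) = 1728.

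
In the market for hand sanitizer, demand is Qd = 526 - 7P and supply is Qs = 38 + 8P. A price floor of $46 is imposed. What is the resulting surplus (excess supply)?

Equilibrium price would be P* = 488/15, so the floor at 46 binds.
At P = 46: Qd = 204, Qs = 406.
Surplus = 406 − 204 = 202.

Surplus = 202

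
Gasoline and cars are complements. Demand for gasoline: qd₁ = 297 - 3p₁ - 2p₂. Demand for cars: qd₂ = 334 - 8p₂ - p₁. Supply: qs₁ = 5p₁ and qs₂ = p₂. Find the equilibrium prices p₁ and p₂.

Market 1: 297 - 3p₁ - 2p₂ = 5p₁ → 8p₁ + 2p₂ = 297.
Market 2: 9p₂ + p₁ = 334.
Eliminating p₂: 9×(1) − 2×(2) gives 70p₁ = 2005, so p₁ = 401/14.
Back-substitute into (2): p₂ = (334 − 1×401/14) / 9 = 475/14.

p₁ = 401/14, p₂ = 475/14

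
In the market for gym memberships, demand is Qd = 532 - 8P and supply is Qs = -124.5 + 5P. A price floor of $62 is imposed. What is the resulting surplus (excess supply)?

Surplus = 149.5

Equilibrium price would be P* = 50.5, so the floor at 62 binds.
At P = 62: Qd = 36, Qs = 185.5.
Surplus = 185.5 − 36 = 149.5.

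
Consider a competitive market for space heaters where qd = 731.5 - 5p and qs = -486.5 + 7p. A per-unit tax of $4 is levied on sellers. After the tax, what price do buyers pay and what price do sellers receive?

Buyers pay 623/6, sellers receive 599/6

Pre-tax equilibrium: p* = 101.5, q* = 224.
Tax on sellers shifts supply to qs = -486.5 + 7(p − 4) = -514.5 + 7p.
731.5 - 5p = -514.5 + 7p gives buyer price pb = 623/6; sellers receive ps = 623/6 − 4 = 599/6.
New quantity: q = 731.5 − 5(623/6) = 637/3.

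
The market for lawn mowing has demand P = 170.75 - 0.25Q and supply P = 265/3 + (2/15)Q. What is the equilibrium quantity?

Set the two price expressions equal: 170.75 - 0.25Q = 265/3 + (2/15)Q.
989/12 = (23/60)Q, so Q* = 215.
P* = 170.75 − (0.25)(215) = 117.

Q* = 215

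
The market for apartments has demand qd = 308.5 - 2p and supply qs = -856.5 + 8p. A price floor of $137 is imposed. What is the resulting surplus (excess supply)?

Equilibrium price would be p* = 116.5, so the floor at 137 binds.
At p = 137: qd = 34.5, qs = 239.5.
Surplus = 239.5 − 34.5 = 205.

Surplus = 205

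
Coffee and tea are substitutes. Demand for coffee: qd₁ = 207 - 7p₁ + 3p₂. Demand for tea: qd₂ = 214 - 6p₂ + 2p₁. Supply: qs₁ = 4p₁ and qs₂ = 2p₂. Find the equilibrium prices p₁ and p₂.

Market 1: 207 - 7p₁ + 3p₂ = 4p₁ → 11p₁ - 3p₂ = 207.
Market 2: 8p₂ - 2p₁ = 214.
Eliminating p₂: 8×(1) + 3×(2) gives 82p₁ = 2298, so p₁ = 1149/41.
Back-substitute into (2): p₂ = (214 + 2×1149/41) / 8 = 1384/41.

p₁ = 1149/41, p₂ = 1384/41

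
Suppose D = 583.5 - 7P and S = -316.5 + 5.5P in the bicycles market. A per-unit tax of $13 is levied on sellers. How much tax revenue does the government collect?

Pre-tax equilibrium: P* = 72, Q* = 79.5.
Tax on sellers shifts supply to S = -316.5 + 5.5(P − 13) = -388 + 5.5P.
583.5 - 7P = -388 + 5.5P gives buyer price Pb = 77.72; sellers receive Ps = 77.72 − 13 = 64.72.
New quantity: Q = 583.5 − 7(77.72) = 39.46.
Revenue = 13 × 39.46 = 512.98.

Tax revenue = 512.98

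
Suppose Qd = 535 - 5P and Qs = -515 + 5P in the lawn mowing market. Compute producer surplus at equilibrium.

Equilibrium: 535 - 5P = -515 + 5P gives P* = 105, Q* = 10.
Supply starts at P = 103 (where Qs = 0).
PS = ½(105 − 103)(10) = 10.

Producer surplus = 10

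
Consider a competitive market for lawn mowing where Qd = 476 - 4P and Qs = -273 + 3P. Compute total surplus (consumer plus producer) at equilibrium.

Total surplus = 672

Equilibrium: 476 - 4P = -273 + 3P gives P* = 107, Q* = 48.
Demand choke price: P = 119; supply starts at P = 91.
CS = ½(119 − 107)(48) = 288; PS = ½(107 − 91)(48) = 384.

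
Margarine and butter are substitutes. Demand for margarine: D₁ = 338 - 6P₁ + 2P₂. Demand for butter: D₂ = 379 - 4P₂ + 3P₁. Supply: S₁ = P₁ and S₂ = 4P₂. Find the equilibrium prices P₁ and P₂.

Market 1: 338 - 6P₁ + 2P₂ = P₁ → 7P₁ - 2P₂ = 338.
Market 2: 8P₂ - 3P₁ = 379.
Eliminating P₂: 8×(1) + 2×(2) gives 50P₁ = 3462, so P₁ = 69.24.
Back-substitute into (2): P₂ = (379 + 3×69.24) / 8 = 73.34.

P₁ = 69.24, P₂ = 73.34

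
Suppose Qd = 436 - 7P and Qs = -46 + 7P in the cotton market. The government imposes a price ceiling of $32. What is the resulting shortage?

Shortage = 34

Equilibrium price would be P* = 241/7, so the ceiling at 32 binds.
At P = 32: Qd = 436 − 7(32) = 212, Qs = -46 + 7(32) = 178.
Shortage = 212 − 178 = 34.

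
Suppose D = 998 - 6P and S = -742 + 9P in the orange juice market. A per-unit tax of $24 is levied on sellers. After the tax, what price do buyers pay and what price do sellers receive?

Buyers pay $130.4, sellers receive $106.4

Pre-tax equilibrium: P* = 116, Q* = 302.
Tax on sellers shifts supply to S = -742 + 9(P − 24) = -958 + 9P.
998 - 6P = -958 + 9P gives buyer price Pb = 130.4; sellers receive Ps = 130.4 − 24 = 106.4.
New quantity: Q = 998 − 6(130.4) = 215.6.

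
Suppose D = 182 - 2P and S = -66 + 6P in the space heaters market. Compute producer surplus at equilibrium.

Producer surplus = 1200

Equilibrium: 182 - 2P = -66 + 6P gives P* = 31, Q* = 120.
Supply starts at P = 11 (where S = 0).
PS = ½(31 − 11)(120) = 1200.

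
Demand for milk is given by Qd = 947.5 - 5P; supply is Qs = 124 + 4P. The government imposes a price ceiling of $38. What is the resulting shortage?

Shortage = 481.5

Equilibrium price would be P* = 91.5, so the ceiling at 38 binds.
At P = 38: Qd = 947.5 − 5(38) = 757.5, Qs = 124 + 4(38) = 276.
Shortage = 757.5 − 276 = 481.5.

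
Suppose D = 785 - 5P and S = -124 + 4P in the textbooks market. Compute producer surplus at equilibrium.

Producer surplus = 9800

Equilibrium: 785 - 5P = -124 + 4P gives P* = 101, Q* = 280.
Supply starts at P = 31 (where S = 0).
PS = ½(101 − 31)(280) = 9800.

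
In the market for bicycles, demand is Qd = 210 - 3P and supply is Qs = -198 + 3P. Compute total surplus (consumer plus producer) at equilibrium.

Equilibrium: 210 - 3P = -198 + 3P gives P* = 68, Q* = 6.
Demand choke price: P = 70; supply starts at P = 66.
CS = ½(70 − 68)(6) = 6; PS = ½(68 − 66)(6) = 6.

Total surplus = 12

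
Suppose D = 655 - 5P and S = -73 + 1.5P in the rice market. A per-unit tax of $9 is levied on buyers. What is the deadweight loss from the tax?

Deadweight loss = 1215/26

Pre-tax equilibrium: P* = 112, Q* = 95.
Tax on buyers shifts demand to D = 655 − 5(P + 9) = 610 - 5P.
610 - 5P = -73 + 1.5P gives seller price Ps = 1366/13; buyers pay Pb = 1366/13 + 9 = 1483/13.
New quantity: Q = 655 − 5(1483/13) = 1100/13.
DWL = ½ × 9 × (95 − 1100/13) = 1215/26.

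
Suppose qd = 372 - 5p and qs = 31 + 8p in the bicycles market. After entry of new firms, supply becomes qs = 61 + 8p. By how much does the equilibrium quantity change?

Original equilibrium: p* = 341/13, q* = 3131/13.
New equilibrium: 372 - 5p = 61 + 8p, so 311 = 13p and p' = 311/13; q' = 372 − 5(311/13) = 3281/13.
Change in quantity: 3281/13 − 3131/13 = 150/13.

Δq = 150/13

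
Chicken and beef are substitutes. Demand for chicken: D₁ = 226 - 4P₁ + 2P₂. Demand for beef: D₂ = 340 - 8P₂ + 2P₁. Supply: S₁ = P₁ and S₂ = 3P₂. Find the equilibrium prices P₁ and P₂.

P₁ = 3166/51, P₂ = 2152/51

Market 1: 226 - 4P₁ + 2P₂ = P₁ → 5P₁ - 2P₂ = 226.
Market 2: 11P₂ - 2P₁ = 340.
Eliminating P₂: 11×(1) + 2×(2) gives 51P₁ = 3166, so P₁ = 3166/51.
Back-substitute into (2): P₂ = (340 + 2×3166/51) / 11 = 2152/51.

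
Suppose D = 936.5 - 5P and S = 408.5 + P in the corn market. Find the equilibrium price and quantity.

P* = 88, Q* = 496.5

Set D = S: 936.5 - 5P = 408.5 + P.
528 = 6P, so P* = 88.
Q* = 936.5 − 5(88) = 496.5.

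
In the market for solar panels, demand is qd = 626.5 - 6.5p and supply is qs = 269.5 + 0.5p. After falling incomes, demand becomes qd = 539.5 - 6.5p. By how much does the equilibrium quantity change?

Δq = -87/14

Original equilibrium: p* = 51, q* = 295.
New equilibrium: 539.5 - 6.5p = 269.5 + 0.5p, so 270 = 7p and p' = 270/7; q' = 539.5 − 6.5(270/7) = 4043/14.
Change in quantity: 4043/14 − 295 = -87/14.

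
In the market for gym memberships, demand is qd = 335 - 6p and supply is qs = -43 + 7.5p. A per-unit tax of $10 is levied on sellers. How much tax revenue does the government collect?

Pre-tax equilibrium: p* = 28, q* = 167.
Tax on sellers shifts supply to qs = -43 + 7.5(p − 10) = -118 + 7.5p.
335 - 6p = -118 + 7.5p gives buyer price pb = 302/9; sellers receive ps = 302/9 − 10 = 212/9.
New quantity: q = 335 − 6(302/9) = 401/3.
Revenue = 10 × 401/3 = 4010/3.

Tax revenue = 4010/3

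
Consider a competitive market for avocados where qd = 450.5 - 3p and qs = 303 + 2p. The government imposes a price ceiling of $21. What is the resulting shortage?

Shortage = 42.5

Equilibrium price would be p* = 29.5, so the ceiling at 21 binds.
At p = 21: qd = 450.5 − 3(21) = 387.5, qs = 303 + 2(21) = 345.
Shortage = 387.5 − 345 = 42.5.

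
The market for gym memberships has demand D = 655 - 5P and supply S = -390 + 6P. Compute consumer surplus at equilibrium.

Equilibrium: 655 - 5P = -390 + 6P gives P* = 95, Q* = 180.
Demand choke price (D = 0): P = 131.
CS = ½(131 − 95)(180) = 3240.

Consumer surplus = 3240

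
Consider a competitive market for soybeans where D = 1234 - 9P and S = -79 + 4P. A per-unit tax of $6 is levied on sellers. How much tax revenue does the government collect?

Pre-tax equilibrium: P* = 101, Q* = 325.
Tax on sellers shifts supply to S = -79 + 4(P − 6) = -103 + 4P.
1234 - 9P = -103 + 4P gives buyer price Pb = 1337/13; sellers receive Ps = 1337/13 − 6 = 1259/13.
New quantity: Q = 1234 − 9(1337/13) = 4009/13.
Revenue = 6 × 4009/13 = 24054/13.

Tax revenue = 24054/13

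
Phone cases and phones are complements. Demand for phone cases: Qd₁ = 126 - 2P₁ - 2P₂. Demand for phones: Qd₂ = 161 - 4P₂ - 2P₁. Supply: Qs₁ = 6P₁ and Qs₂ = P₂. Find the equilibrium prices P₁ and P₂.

Market 1: 126 - 2P₁ - 2P₂ = 6P₁ → 8P₁ + 2P₂ = 126.
Market 2: 5P₂ + 2P₁ = 161.
Eliminating P₂: 5×(1) − 2×(2) gives 36P₁ = 308, so P₁ = 77/9.
Back-substitute into (2): P₂ = (161 − 2×77/9) / 5 = 259/9.

P₁ = 77/9, P₂ = 259/9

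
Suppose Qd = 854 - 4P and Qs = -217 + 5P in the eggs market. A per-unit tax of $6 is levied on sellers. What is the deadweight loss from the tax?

Pre-tax equilibrium: P* = 119, Q* = 378.
Tax on sellers shifts supply to Qs = -217 + 5(P − 6) = -247 + 5P.
854 - 4P = -247 + 5P gives buyer price Pb = 367/3; sellers receive Ps = 367/3 − 6 = 349/3.
New quantity: Q = 854 − 4(367/3) = 1094/3.
DWL = ½ × 6 × (378 − 1094/3) = 40.

Deadweight loss = 40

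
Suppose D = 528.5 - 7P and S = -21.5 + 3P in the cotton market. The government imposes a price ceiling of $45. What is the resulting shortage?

Equilibrium price would be P* = 55, so the ceiling at 45 binds.
At P = 45: D = 528.5 − 7(45) = 213.5, S = -21.5 + 3(45) = 113.5.
Shortage = 213.5 − 113.5 = 100.

Shortage = 100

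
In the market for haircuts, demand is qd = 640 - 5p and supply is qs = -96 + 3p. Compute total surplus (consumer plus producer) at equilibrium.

Total surplus = 8640

Equilibrium: 640 - 5p = -96 + 3p gives p* = 92, q* = 180.
Demand choke price: p = 128; supply starts at p = 32.
CS = ½(128 − 92)(180) = 3240; PS = ½(92 − 32)(180) = 5400.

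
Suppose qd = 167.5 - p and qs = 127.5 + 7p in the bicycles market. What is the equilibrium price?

Set qd = qs: 167.5 - p = 127.5 + 7p.
40 = 8p, so p* = 5.
q* = 167.5 − 1(5) = 162.5.

p* = 5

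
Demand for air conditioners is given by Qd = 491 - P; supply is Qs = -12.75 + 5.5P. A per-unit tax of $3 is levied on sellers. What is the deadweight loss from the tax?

Deadweight loss = 99/26

Pre-tax equilibrium: P* = 77.5, Q* = 413.5.
Tax on sellers shifts supply to Qs = -12.75 + 5.5(P − 3) = -29.25 + 5.5P.
491 - P = -29.25 + 5.5P gives buyer price Pb = 2081/26; sellers receive Ps = 2081/26 − 3 = 2003/26.
New quantity: Q = 491 − 1(2081/26) = 10685/26.
DWL = ½ × 3 × (413.5 − 10685/26) = 99/26.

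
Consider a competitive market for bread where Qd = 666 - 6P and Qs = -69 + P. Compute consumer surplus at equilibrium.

Equilibrium: 666 - 6P = -69 + P gives P* = 105, Q* = 36.
Demand choke price (Qd = 0): P = 111.
CS = ½(111 − 105)(36) = 108.

Consumer surplus = 108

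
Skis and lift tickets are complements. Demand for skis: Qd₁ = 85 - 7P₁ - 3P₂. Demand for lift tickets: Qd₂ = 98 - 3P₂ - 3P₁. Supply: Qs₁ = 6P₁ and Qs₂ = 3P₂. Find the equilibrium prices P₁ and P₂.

Market 1: 85 - 7P₁ - 3P₂ = 6P₁ → 13P₁ + 3P₂ = 85.
Market 2: 6P₂ + 3P₁ = 98.
Eliminating P₂: 6×(1) − 3×(2) gives 69P₁ = 216, so P₁ = 72/23.
Back-substitute into (2): P₂ = (98 − 3×72/23) / 6 = 1019/69.

P₁ = 72/23, P₂ = 1019/69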